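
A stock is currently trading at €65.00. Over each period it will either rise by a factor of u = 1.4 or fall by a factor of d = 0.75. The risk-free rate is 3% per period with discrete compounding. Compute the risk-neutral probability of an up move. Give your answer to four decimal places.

Risk-neutral probability p = (1 + 0.03 − 0.75)/(1.4 − 0.75) = 0.2800/0.6500 = 0.4308

p = 0.4308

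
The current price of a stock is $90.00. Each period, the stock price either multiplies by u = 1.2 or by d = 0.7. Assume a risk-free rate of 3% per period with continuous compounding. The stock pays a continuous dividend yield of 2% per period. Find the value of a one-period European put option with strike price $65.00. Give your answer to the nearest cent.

$0.74

Per-period risk-free factor R = e^0.03 = 1.0305; dividend-adjusted growth = e^(0.03−0.02) = 1.0101.
Risk-neutral probability p = (1.0101 − 0.7)/(1.2 − 0.7) = 0.3101/0.5000 = 0.6201
Terminal stock prices: S_u = 108, S_d = 63
Terminal payoffs (K − S): max(-43, 0) = 0, max(2, 0) = 2
Node 0 (S = 90): V_0 = e^(−0.03)·[0.6201·0.0000 + 0.3799·2.0000] = 0.7373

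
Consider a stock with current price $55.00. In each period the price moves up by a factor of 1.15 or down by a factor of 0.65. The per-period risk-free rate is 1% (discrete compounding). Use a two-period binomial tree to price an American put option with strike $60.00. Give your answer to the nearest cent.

Risk-neutral probability p = (1 + 0.01 − 0.65)/(1.15 − 0.65) = 0.3600/0.5000 = 0.7200
Terminal stock prices: S_uu = 72.74, S_ud = 41.11, S_dd = 23.24
Terminal payoffs (K − S): max(-12.74, 0) = 0, max(18.89, 0) = 18.89, max(36.76, 0) = 36.76
Node u (S = 63.25): continuation = 1/1.01·[0.7200·0.0000 + 0.2800·18.8875] = 5.2361; exercise value = 0.0000 ≤ continuation, so V_u = 5.2361
Node d (S = 35.75): continuation = 1/1.01·[0.7200·18.8875 + 0.2800·36.7625] = 23.6559; exercise value = 24.2500 > continuation, so V_d = 24.2500 (exercise)
Node 0 (S = 55): continuation = 1/1.01·[0.7200·5.2361 + 0.2800·24.2500] = 10.4555; exercise value = 5.0000 ≤ continuation, so V_0 = 10.4555

$10.46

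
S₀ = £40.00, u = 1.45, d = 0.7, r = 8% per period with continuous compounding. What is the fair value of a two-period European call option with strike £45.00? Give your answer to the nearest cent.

£8.70

Risk-neutral probability p = (e^0.08 − 0.7)/(1.45 − 0.7) = 0.3833/0.7500 = 0.5110
Terminal stock prices: S_uu = 84.1, S_ud = 40.6, S_dd = 19.6
Terminal payoffs (S − K): max(39.1, 0) = 39.1, max(-4.4, 0) = 0, max(-25.4, 0) = 0
Node u (S = 58): V_u = e^(−0.08)·[0.5110·39.1000 + 0.4890·0.0000] = 18.4457
Node d (S = 28): V_d = e^(−0.08)·[0.5110·0.0000 + 0.4890·0.0000] = 0.0000
Node 0 (S = 40): V_0 = e^(−0.08)·[0.5110·18.4457 + 0.4890·0.0000] = 8.7019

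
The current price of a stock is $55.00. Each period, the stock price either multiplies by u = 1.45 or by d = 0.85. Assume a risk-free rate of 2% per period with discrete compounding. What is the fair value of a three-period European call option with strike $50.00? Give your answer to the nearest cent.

Risk-neutral probability p = (1 + 0.02 − 0.85)/(1.45 − 0.85) = 0.1700/0.6000 = 0.2833
Terminal stock prices: S_uuu = 167.7, S_uud = 98.29, S_udd = 57.62, S_ddd = 33.78
Terminal payoffs (S − K): max(117.7, 0) = 117.7, max(48.29, 0) = 48.29, max(7.619, 0) = 7.619, max(-16.22, 0) = 0
Node uu (S = 115.6): V_uu = 1/1.02·[0.2833·117.6744 + 0.7167·48.2919] = 66.6179
Node ud (S = 67.79): V_ud = 1/1.02·[0.2833·48.2919 + 0.7167·7.6194] = 18.7679
Node dd (S = 39.74): V_dd = 1/1.02·[0.2833·7.6194 + 0.7167·0.0000] = 2.1165
Node u (S = 79.75): V_u = 1/1.02·[0.2833·66.6179 + 0.7167·18.7679] = 31.6916
Node d (S = 46.75): V_d = 1/1.02·[0.2833·18.7679 + 0.7167·2.1165] = 6.7004
Node 0 (S = 55): V_0 = 1/1.02·[0.2833·31.6916 + 0.7167·6.7004] = 13.5110

$13.51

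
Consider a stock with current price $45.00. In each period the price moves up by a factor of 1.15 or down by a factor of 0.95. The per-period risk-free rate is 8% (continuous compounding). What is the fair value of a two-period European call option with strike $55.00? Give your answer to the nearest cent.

$1.71

Risk-neutral probability p = (e^0.08 − 0.95)/(1.15 − 0.95) = 0.1333/0.2000 = 0.6664
Terminal stock prices: S_uu = 59.51, S_ud = 49.16, S_dd = 40.61
Terminal payoffs (S − K): max(4.512, 0) = 4.512, max(-5.838, 0) = 0, max(-14.39, 0) = 0
Node u (S = 51.75): V_u = e^(−0.08)·[0.6664·4.5125 + 0.3336·0.0000] = 2.7761
Node d (S = 42.75): V_d = e^(−0.08)·[0.6664·0.0000 + 0.3336·0.0000] = 0.0000
Node 0 (S = 45): V_0 = e^(−0.08)·[0.6664·2.7761 + 0.3336·0.0000] = 1.7078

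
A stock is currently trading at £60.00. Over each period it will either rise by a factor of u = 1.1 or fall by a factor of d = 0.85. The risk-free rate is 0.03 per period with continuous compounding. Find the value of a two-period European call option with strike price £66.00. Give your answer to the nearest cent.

£3.24

Risk-neutral probability p = (e^0.03 − 0.85)/(1.1 − 0.85) = 0.1805/0.2500 = 0.7218
Terminal stock prices: S_uu = 72.6, S_ud = 56.1, S_dd = 43.35
Terminal payoffs (S − K): max(6.6, 0) = 6.6, max(-9.9, 0) = 0, max(-22.65, 0) = 0
Node u (S = 66): V_u = e^(−0.03)·[0.7218·6.6000 + 0.2782·0.0000] = 4.6232
Node d (S = 51): V_d = e^(−0.03)·[0.7218·0.0000 + 0.2782·0.0000] = 0.0000
Node 0 (S = 60): V_0 = e^(−0.03)·[0.7218·4.6232 + 0.2782·0.0000] = 3.2385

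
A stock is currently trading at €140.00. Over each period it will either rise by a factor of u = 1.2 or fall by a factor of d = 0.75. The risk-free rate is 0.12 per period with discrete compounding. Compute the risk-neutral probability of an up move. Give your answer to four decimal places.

Risk-neutral probability p = (1 + 0.12 − 0.75)/(1.2 − 0.75) = 0.3700/0.4500 = 0.8222

p = 0.8222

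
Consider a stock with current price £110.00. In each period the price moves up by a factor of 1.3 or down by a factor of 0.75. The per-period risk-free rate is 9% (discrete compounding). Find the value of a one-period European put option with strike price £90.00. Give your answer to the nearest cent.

Risk-neutral probability p = (1 + 0.09 − 0.75)/(1.3 − 0.75) = 0.3400/0.5500 = 0.6182
Terminal stock prices: S_u = 143, S_d = 82.5
Terminal payoffs (K − S): max(-53, 0) = 0, max(7.5, 0) = 7.5
Node 0 (S = 110): V_0 = 1/1.09·[0.6182·0.0000 + 0.3818·7.5000] = 2.6272

£2.63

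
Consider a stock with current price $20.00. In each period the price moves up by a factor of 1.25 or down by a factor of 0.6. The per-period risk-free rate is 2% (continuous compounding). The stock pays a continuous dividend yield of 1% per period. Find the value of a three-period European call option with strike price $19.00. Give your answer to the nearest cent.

Per-period risk-free factor R = e^0.02 = 1.0202; dividend-adjusted growth = e^(0.02−0.01) = 1.0101.
Risk-neutral probability p = (1.0101 − 0.6)/(1.25 − 0.6) = 0.4101/0.6500 = 0.6308
Terminal stock prices: S_uuu = 39.06, S_uud = 18.75, S_udd = 9, S_ddd = 4.32
Terminal payoffs (S − K): max(20.06, 0) = 20.06, max(-0.25, 0) = 0, max(-10, 0) = 0, max(-14.68, 0) = 0
Node uu (S = 31.25): V_uu = e^(−0.02)·[0.6308·20.0625 + 0.3692·0.0000] = 12.4057
Node ud (S = 15): V_ud = e^(−0.02)·[0.6308·0.0000 + 0.3692·0.0000] = 0.0000
Node dd (S = 7.2): V_dd = e^(−0.02)·[0.6308·0.0000 + 0.3692·0.0000] = 0.0000
Node u (S = 25): V_u = e^(−0.02)·[0.6308·12.4057 + 0.3692·0.0000] = 7.6712
Node d (S = 12): V_d = e^(−0.02)·[0.6308·0.0000 + 0.3692·0.0000] = 0.0000
Node 0 (S = 20): V_0 = e^(−0.02)·[0.6308·7.6712 + 0.3692·0.0000] = 4.7435

$4.74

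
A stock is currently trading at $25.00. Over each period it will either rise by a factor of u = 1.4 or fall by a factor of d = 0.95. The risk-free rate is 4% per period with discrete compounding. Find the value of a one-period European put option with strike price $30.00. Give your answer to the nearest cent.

$4.81

Risk-neutral probability p = (1 + 0.04 − 0.95)/(1.4 − 0.95) = 0.0900/0.4500 = 0.2000
Terminal stock prices: S_u = 35, S_d = 23.75
Terminal payoffs (K − S): max(-5, 0) = 0, max(6.25, 0) = 6.25
Node 0 (S = 25): V_0 = 1/1.04·[0.2000·0.0000 + 0.8000·6.2500] = 4.8077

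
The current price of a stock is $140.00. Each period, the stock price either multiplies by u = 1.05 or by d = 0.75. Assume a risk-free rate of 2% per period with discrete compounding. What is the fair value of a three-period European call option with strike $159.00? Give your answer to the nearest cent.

Risk-neutral probability p = (1 + 0.02 − 0.75)/(1.05 − 0.75) = 0.2700/0.3000 = 0.9000
Terminal stock prices: S_uuu = 162.1, S_uud = 115.8, S_udd = 82.69, S_ddd = 59.06
Terminal payoffs (S − K): max(3.068, 0) = 3.068, max(-43.24, 0) = 0, max(-76.31, 0) = 0, max(-99.94, 0) = 0
Node uu (S = 154.3): V_uu = 1/1.02·[0.9000·3.0675 + 0.1000·0.0000] = 2.7066
Node ud (S = 110.2): V_ud = 1/1.02·[0.9000·0.0000 + 0.1000·0.0000] = 0.0000
Node dd (S = 78.75): V_dd = 1/1.02·[0.9000·0.0000 + 0.1000·0.0000] = 0.0000
Node u (S = 147): V_u = 1/1.02·[0.9000·2.7066 + 0.1000·0.0000] = 2.3882
Node d (S = 105): V_d = 1/1.02·[0.9000·0.0000 + 0.1000·0.0000] = 0.0000
Node 0 (S = 140): V_0 = 1/1.02·[0.9000·2.3882 + 0.1000·0.0000] = 2.1072

$2.11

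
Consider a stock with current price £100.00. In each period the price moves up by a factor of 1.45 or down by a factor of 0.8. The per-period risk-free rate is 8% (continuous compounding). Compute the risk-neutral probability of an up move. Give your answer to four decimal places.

Risk-neutral probability p = (e^0.08 − 0.8)/(1.45 − 0.8) = 0.2833/0.6500 = 0.4358

p = 0.4358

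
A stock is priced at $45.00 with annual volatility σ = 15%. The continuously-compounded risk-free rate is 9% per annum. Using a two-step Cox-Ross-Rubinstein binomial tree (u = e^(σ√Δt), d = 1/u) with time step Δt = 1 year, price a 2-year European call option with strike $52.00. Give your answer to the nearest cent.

$4.39

CRR parameters: u = e^(σ√Δt) = e^(0.15·√1) = 1.1618, d = 1/u = 0.8607
Per-period rate: rΔt = 0.09·1 = 0.09, so R = e^0.09 = 1.0942
Risk-neutral probability p = (e^0.09 − 0.8607)/(1.1618 − 0.8607) = 0.2335/0.3011 = 0.7753
Terminal stock prices: S_uu = 60.74, S_ud = 45, S_dd = 33.34
Terminal payoffs (S − K): max(8.744, 0) = 8.744, max(-7, 0) = 0, max(-18.66, 0) = 0
Node u (S = 52.28): V_u = e^(−0.09)·[0.7753·8.7436 + 0.2247·0.0000] = 6.1956
Node d (S = 38.73): V_d = e^(−0.09)·[0.7753·0.0000 + 0.2247·0.0000] = 0.0000
Node 0 (S = 45): V_0 = e^(−0.09)·[0.7753·6.1956 + 0.2247·0.0000] = 4.3901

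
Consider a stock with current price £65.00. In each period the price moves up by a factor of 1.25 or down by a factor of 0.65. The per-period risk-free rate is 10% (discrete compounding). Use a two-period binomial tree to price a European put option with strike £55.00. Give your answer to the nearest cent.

£2.10

Risk-neutral probability p = (1 + 0.1 − 0.65)/(1.25 − 0.65) = 0.4500/0.6000 = 0.7500
Terminal stock prices: S_uu = 101.6, S_ud = 52.81, S_dd = 27.46
Terminal payoffs (K − S): max(-46.56, 0) = 0, max(2.188, 0) = 2.188, max(27.54, 0) = 27.54
Node u (S = 81.25): V_u = 1/1.1·[0.7500·0.0000 + 0.2500·2.1875] = 0.4972
Node d (S = 42.25): V_d = 1/1.1·[0.7500·2.1875 + 0.2500·27.5375] = 7.7500
Node 0 (S = 65): V_0 = 1/1.1·[0.7500·0.4972 + 0.2500·7.7500] = 2.1003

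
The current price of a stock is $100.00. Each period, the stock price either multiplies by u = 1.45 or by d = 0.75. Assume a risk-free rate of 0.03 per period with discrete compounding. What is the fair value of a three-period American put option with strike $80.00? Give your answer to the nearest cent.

Risk-neutral probability p = (1 + 0.03 − 0.75)/(1.45 − 0.75) = 0.2800/0.7000 = 0.4000
Terminal stock prices: S_uuu = 304.9, S_uud = 157.7, S_udd = 81.56, S_ddd = 42.19
Terminal payoffs (K − S): max(-224.9, 0) = 0, max(-77.69, 0) = 0, max(-1.562, 0) = 0, max(37.81, 0) = 37.81
Node uu (S = 210.2): continuation = 1/1.03·[0.4000·0.0000 + 0.6000·0.0000] = 0.0000; exercise value = 0.0000 ≤ continuation, so V_uu = 0.0000
Node ud (S = 108.8): continuation = 1/1.03·[0.4000·0.0000 + 0.6000·0.0000] = 0.0000; exercise value = 0.0000 ≤ continuation, so V_ud = 0.0000
Node dd (S = 56.25): continuation = 1/1.03·[0.4000·0.0000 + 0.6000·37.8125] = 22.0267; exercise value = 23.7500 > continuation, so V_dd = 23.7500 (exercise)
Node u (S = 145): continuation = 1/1.03·[0.4000·0.0000 + 0.6000·0.0000] = 0.0000; exercise value = 0.0000 ≤ continuation, so V_u = 0.0000
Node d (S = 75): continuation = 1/1.03·[0.4000·0.0000 + 0.6000·23.7500] = 13.8350; exercise value = 5.0000 ≤ continuation, so V_d = 13.8350
Node 0 (S = 100): continuation = 1/1.03·[0.4000·0.0000 + 0.6000·13.8350] = 8.0592; exercise value = 0.0000 ≤ continuation, so V_0 = 8.0592

$8.06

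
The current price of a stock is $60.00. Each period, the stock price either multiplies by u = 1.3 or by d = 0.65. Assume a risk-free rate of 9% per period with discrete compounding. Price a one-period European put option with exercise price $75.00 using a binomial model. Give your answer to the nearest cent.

Risk-neutral probability p = (1 + 0.09 − 0.65)/(1.3 − 0.65) = 0.4400/0.6500 = 0.6769
Terminal stock prices: S_u = 78, S_d = 39
Terminal payoffs (K − S): max(-3, 0) = 0, max(36, 0) = 36
Node 0 (S = 60): V_0 = 1/1.09·[0.6769·0.0000 + 0.3231·36.0000] = 10.6704

$10.67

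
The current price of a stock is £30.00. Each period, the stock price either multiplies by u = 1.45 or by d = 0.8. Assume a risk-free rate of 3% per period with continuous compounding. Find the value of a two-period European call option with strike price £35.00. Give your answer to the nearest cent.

Risk-neutral probability p = (e^0.03 − 0.8)/(1.45 − 0.8) = 0.2305/0.6500 = 0.3545
Terminal stock prices: S_uu = 63.08, S_ud = 34.8, S_dd = 19.2
Terminal payoffs (S − K): max(28.08, 0) = 28.08, max(-0.2, 0) = 0, max(-15.8, 0) = 0
Node u (S = 43.5): V_u = e^(−0.03)·[0.3545·28.0750 + 0.6455·0.0000] = 9.6597
Node d (S = 24): V_d = e^(−0.03)·[0.3545·0.0000 + 0.6455·0.0000] = 0.0000
Node 0 (S = 30): V_0 = e^(−0.03)·[0.3545·9.6597 + 0.6455·0.0000] = 3.3236

£3.32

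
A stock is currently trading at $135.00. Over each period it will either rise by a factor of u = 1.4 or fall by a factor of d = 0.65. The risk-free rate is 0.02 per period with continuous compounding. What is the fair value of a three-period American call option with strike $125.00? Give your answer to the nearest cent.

$44.18

Risk-neutral probability p = (e^0.02 − 0.65)/(1.4 − 0.65) = 0.3702/0.7500 = 0.4936
Terminal stock prices: S_uuu = 370.4, S_uud = 172, S_udd = 79.85, S_ddd = 37.07
Terminal payoffs (S − K): max(245.4, 0) = 245.4, max(46.99, 0) = 46.99, max(-45.15, 0) = 0, max(-87.93, 0) = 0
Node uu (S = 264.6): continuation = e^(−0.02)·[0.4936·245.4400 + 0.5064·46.9900] = 142.0752; exercise value = 139.6000 ≤ continuation, so V_uu = 142.0752
Node ud (S = 122.9): continuation = e^(−0.02)·[0.4936·46.9900 + 0.5064·0.0000] = 22.7351; exercise value = 0.0000 ≤ continuation, so V_ud = 22.7351
Node dd (S = 57.04): continuation = e^(−0.02)·[0.4936·0.0000 + 0.5064·0.0000] = 0.0000; exercise value = 0.0000 ≤ continuation, so V_dd = 0.0000
Node u (S = 189): continuation = e^(−0.02)·[0.4936·142.0752 + 0.5064·22.7351] = 80.0249; exercise value = 64.0000 ≤ continuation, so V_u = 80.0249
Node d (S = 87.75): continuation = e^(−0.02)·[0.4936·22.7351 + 0.5064·0.0000] = 10.9999; exercise value = 0.0000 ≤ continuation, so V_d = 10.9999
Node 0 (S = 135): continuation = e^(−0.02)·[0.4936·80.0249 + 0.5064·10.9999] = 44.1783; exercise value = 10.0000 ≤ continuation, so V_0 = 44.1783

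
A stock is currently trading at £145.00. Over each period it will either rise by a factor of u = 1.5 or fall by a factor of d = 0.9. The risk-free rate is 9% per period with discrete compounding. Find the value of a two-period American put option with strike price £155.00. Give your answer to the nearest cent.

Risk-neutral probability p = (1 + 0.09 − 0.9)/(1.5 − 0.9) = 0.1900/0.6000 = 0.3167
Terminal stock prices: S_uu = 326.2, S_ud = 195.8, S_dd = 117.5
Terminal payoffs (K − S): max(-171.2, 0) = 0, max(-40.75, 0) = 0, max(37.55, 0) = 37.55
Node u (S = 217.5): continuation = 1/1.09·[0.3167·0.0000 + 0.6833·0.0000] = 0.0000; exercise value = 0.0000 ≤ continuation, so V_u = 0.0000
Node d (S = 130.5): continuation = 1/1.09·[0.3167·0.0000 + 0.6833·37.5500] = 23.5405; exercise value = 24.5000 > continuation, so V_d = 24.5000 (exercise)
Node 0 (S = 145): continuation = 1/1.09·[0.3167·0.0000 + 0.6833·24.5000] = 15.3593; exercise value = 10.0000 ≤ continuation, so V_0 = 15.3593

£15.36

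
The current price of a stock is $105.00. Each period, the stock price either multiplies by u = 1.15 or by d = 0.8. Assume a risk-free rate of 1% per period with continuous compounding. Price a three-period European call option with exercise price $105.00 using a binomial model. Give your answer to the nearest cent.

Risk-neutral probability p = (e^0.01 − 0.8)/(1.15 − 0.8) = 0.2101/0.3500 = 0.6001
Terminal stock prices: S_uuu = 159.7, S_uud = 111.1, S_udd = 77.28, S_ddd = 53.76
Terminal payoffs (S − K): max(54.69, 0) = 54.69, max(6.09, 0) = 6.09, max(-27.72, 0) = 0, max(-51.24, 0) = 0
Node uu (S = 138.9): V_uu = e^(−0.01)·[0.6001·54.6919 + 0.3999·6.0900] = 34.9073
Node ud (S = 96.6): V_ud = e^(−0.01)·[0.6001·6.0900 + 0.3999·0.0000] = 3.6185
Node dd (S = 67.2): V_dd = e^(−0.01)·[0.6001·0.0000 + 0.3999·0.0000] = 0.0000
Node u (S = 120.7): V_u = e^(−0.01)·[0.6001·34.9073 + 0.3999·3.6185] = 22.1734
Node d (S = 84): V_d = e^(−0.01)·[0.6001·3.6185 + 0.3999·0.0000] = 2.1500
Node 0 (S = 105): V_0 = e^(−0.01)·[0.6001·22.1734 + 0.3999·2.1500] = 14.0260

$14.03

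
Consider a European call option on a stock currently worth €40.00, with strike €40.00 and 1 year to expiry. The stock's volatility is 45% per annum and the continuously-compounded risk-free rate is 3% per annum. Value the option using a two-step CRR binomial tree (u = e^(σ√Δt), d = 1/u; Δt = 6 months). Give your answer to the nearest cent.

CRR parameters: u = e^(σ√Δt) = e^(0.45·√0.5) = 1.3746, d = 1/u = 0.7275
Per-period rate: rΔt = 0.03·0.5 = 0.015, so R = e^0.015 = 1.0151
Risk-neutral probability p = (e^0.015 − 0.7275)/(1.3746 − 0.7275) = 0.2877/0.6472 = 0.4445
Terminal stock prices: S_uu = 75.59, S_ud = 40, S_dd = 21.17
Terminal payoffs (S − K): max(35.59, 0) = 35.59, max(0, 0) = 0, max(-18.83, 0) = 0
Node u (S = 54.99): V_u = e^(−0.015)·[0.4445·35.5863 + 0.5555·0.0000] = 15.5815
Node d (S = 29.1): V_d = e^(−0.015)·[0.4445·0.0000 + 0.5555·0.0000] = 0.0000
Node 0 (S = 40): V_0 = e^(−0.015)·[0.4445·15.5815 + 0.5555·0.0000] = 6.8223

€6.82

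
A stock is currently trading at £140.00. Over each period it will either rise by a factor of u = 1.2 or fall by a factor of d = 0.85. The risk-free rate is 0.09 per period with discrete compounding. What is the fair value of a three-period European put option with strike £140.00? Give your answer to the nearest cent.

Risk-neutral probability p = (1 + 0.09 − 0.85)/(1.2 − 0.85) = 0.2400/0.3500 = 0.6857
Terminal stock prices: S_uuu = 241.9, S_uud = 171.4, S_udd = 121.4, S_ddd = 85.98
Terminal payoffs (K − S): max(-101.9, 0) = 0, max(-31.36, 0) = 0, max(18.62, 0) = 18.62, max(54.02, 0) = 54.02
Node uu (S = 201.6): V_uu = 1/1.09·[0.6857·0.0000 + 0.3143·0.0000] = 0.0000
Node ud (S = 142.8): V_ud = 1/1.09·[0.6857·0.0000 + 0.3143·18.6200] = 5.3688
Node dd (S = 101.1): V_dd = 1/1.09·[0.6857·18.6200 + 0.3143·54.0225] = 27.2904
Node u (S = 168): V_u = 1/1.09·[0.6857·0.0000 + 0.3143·5.3688] = 1.5480
Node d (S = 119): V_d = 1/1.09·[0.6857·5.3688 + 0.3143·27.2904] = 11.2463
Node 0 (S = 140): V_0 = 1/1.09·[0.6857·1.5480 + 0.3143·11.2463] = 4.2166

£4.22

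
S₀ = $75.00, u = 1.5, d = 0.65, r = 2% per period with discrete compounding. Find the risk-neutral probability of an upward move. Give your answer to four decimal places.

Risk-neutral probability p = (1 + 0.02 − 0.65)/(1.5 − 0.65) = 0.3700/0.8500 = 0.4353

p = 0.4353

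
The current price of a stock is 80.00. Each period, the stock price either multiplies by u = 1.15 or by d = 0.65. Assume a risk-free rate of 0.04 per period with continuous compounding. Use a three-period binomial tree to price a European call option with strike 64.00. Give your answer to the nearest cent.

26.12

Risk-neutral probability p = (e^0.04 − 0.65)/(1.15 − 0.65) = 0.3908/0.5000 = 0.7816
Terminal stock prices: S_uuu = 121.7, S_uud = 68.77, S_udd = 38.87, S_ddd = 21.97
Terminal payoffs (S − K): max(57.67, 0) = 57.67, max(4.77, 0) = 4.77, max(-25.13, 0) = 0, max(-42.03, 0) = 0
Node uu (S = 105.8): V_uu = e^(−0.04)·[0.7816·57.6700 + 0.2184·4.7700] = 44.3095
Node ud (S = 59.8): V_ud = e^(−0.04)·[0.7816·4.7700 + 0.2184·0.0000] = 3.5821
Node dd (S = 33.8): V_dd = e^(−0.04)·[0.7816·0.0000 + 0.2184·0.0000] = 0.0000
Node u (S = 92): V_u = e^(−0.04)·[0.7816·44.3095 + 0.2184·3.5821] = 34.0268
Node d (S = 52): V_d = e^(−0.04)·[0.7816·3.5821 + 0.2184·0.0000] = 2.6901
Node 0 (S = 80): V_0 = e^(−0.04)·[0.7816·34.0268 + 0.2184·2.6901] = 26.1177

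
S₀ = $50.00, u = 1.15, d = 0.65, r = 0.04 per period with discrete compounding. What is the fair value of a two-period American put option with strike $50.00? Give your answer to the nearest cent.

Risk-neutral probability p = (1 + 0.04 − 0.65)/(1.15 − 0.65) = 0.3900/0.5000 = 0.7800
Terminal stock prices: S_uu = 66.12, S_ud = 37.38, S_dd = 21.13
Terminal payoffs (K − S): max(-16.12, 0) = 0, max(12.62, 0) = 12.62, max(28.87, 0) = 28.87
Node u (S = 57.5): continuation = 1/1.04·[0.7800·0.0000 + 0.2200·12.6250] = 2.6707; exercise value = 0.0000 ≤ continuation, so V_u = 2.6707
Node d (S = 32.5): continuation = 1/1.04·[0.7800·12.6250 + 0.2200·28.8750] = 15.5769; exercise value = 17.5000 > continuation, so V_d = 17.5000 (exercise)
Node 0 (S = 50): continuation = 1/1.04·[0.7800·2.6707 + 0.2200·17.5000] = 5.7049; exercise value = 0.0000 ≤ continuation, so V_0 = 5.7049

$5.70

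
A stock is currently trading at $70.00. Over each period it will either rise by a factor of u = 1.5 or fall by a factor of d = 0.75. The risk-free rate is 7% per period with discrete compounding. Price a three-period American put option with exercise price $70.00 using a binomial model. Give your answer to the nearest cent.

Risk-neutral probability p = (1 + 0.07 − 0.75)/(1.5 − 0.75) = 0.3200/0.7500 = 0.4267
Terminal stock prices: S_uuu = 236.2, S_uud = 118.1, S_udd = 59.06, S_ddd = 29.53
Terminal payoffs (K − S): max(-166.2, 0) = 0, max(-48.12, 0) = 0, max(10.94, 0) = 10.94, max(40.47, 0) = 40.47
Node uu (S = 157.5): continuation = 1/1.07·[0.4267·0.0000 + 0.5733·0.0000] = 0.0000; exercise value = 0.0000 ≤ continuation, so V_uu = 0.0000
Node ud (S = 78.75): continuation = 1/1.07·[0.4267·0.0000 + 0.5733·10.9375] = 5.8606; exercise value = 0.0000 ≤ continuation, so V_ud = 5.8606
Node dd (S = 39.38): continuation = 1/1.07·[0.4267·10.9375 + 0.5733·40.4688] = 26.0456; exercise value = 30.6250 > continuation, so V_dd = 30.6250 (exercise)
Node u (S = 105): continuation = 1/1.07·[0.4267·0.0000 + 0.5733·5.8606] = 3.1403; exercise value = 0.0000 ≤ continuation, so V_u = 3.1403
Node d (S = 52.5): continuation = 1/1.07·[0.4267·5.8606 + 0.5733·30.6250] = 18.7466; exercise value = 17.5000 ≤ continuation, so V_d = 18.7466
Node 0 (S = 70): continuation = 1/1.07·[0.4267·3.1403 + 0.5733·18.7466] = 11.2971; exercise value = 0.0000 ≤ continuation, so V_0 = 11.2971

$11.30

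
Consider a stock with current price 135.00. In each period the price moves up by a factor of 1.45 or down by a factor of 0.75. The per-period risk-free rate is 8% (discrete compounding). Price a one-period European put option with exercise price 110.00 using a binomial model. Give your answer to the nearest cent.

Risk-neutral probability p = (1 + 0.08 − 0.75)/(1.45 − 0.75) = 0.3300/0.7000 = 0.4714
Terminal stock prices: S_u = 195.8, S_d = 101.2
Terminal payoffs (K − S): max(-85.75, 0) = 0, max(8.75, 0) = 8.75
Node 0 (S = 135): V_0 = 1/1.08·[0.4714·0.0000 + 0.5286·8.7500] = 4.2824

4.28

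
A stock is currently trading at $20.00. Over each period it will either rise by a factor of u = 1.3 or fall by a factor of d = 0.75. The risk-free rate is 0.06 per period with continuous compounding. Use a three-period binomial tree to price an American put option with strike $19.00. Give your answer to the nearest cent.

$2.07

Risk-neutral probability p = (e^0.06 − 0.75)/(1.3 − 0.75) = 0.3118/0.5500 = 0.5670
Terminal stock prices: S_uuu = 43.94, S_uud = 25.35, S_udd = 14.62, S_ddd = 8.438
Terminal payoffs (K − S): max(-24.94, 0) = 0, max(-6.35, 0) = 0, max(4.375, 0) = 4.375, max(10.56, 0) = 10.56
Node uu (S = 33.8): continuation = e^(−0.06)·[0.5670·0.0000 + 0.4330·0.0000] = 0.0000; exercise value = 0.0000 ≤ continuation, so V_uu = 0.0000
Node ud (S = 19.5): continuation = e^(−0.06)·[0.5670·0.0000 + 0.4330·4.3750] = 1.7842; exercise value = 0.0000 ≤ continuation, so V_ud = 1.7842
Node dd (S = 11.25): continuation = e^(−0.06)·[0.5670·4.3750 + 0.4330·10.5625] = 6.6435; exercise value = 7.7500 > continuation, so V_dd = 7.7500 (exercise)
Node u (S = 26): continuation = e^(−0.06)·[0.5670·0.0000 + 0.4330·1.7842] = 0.7276; exercise value = 0.0000 ≤ continuation, so V_u = 0.7276
Node d (S = 15): continuation = e^(−0.06)·[0.5670·1.7842 + 0.4330·7.7500] = 4.1132; exercise value = 4.0000 ≤ continuation, so V_d = 4.1132
Node 0 (S = 20): continuation = e^(−0.06)·[0.5670·0.7276 + 0.4330·4.1132] = 2.0659; exercise value = 0.0000 ≤ continuation, so V_0 = 2.0659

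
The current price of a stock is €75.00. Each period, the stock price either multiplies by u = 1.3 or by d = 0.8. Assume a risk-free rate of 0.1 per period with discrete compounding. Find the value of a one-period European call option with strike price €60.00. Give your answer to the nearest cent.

Risk-neutral probability p = (1 + 0.1 − 0.8)/(1.3 − 0.8) = 0.3000/0.5000 = 0.6000
Terminal stock prices: S_u = 97.5, S_d = 60
Terminal payoffs (S − K): max(37.5, 0) = 37.5, max(0, 0) = 0
Node 0 (S = 75): V_0 = 1/1.1·[0.6000·37.5000 + 0.4000·0.0000] = 20.4545

€20.45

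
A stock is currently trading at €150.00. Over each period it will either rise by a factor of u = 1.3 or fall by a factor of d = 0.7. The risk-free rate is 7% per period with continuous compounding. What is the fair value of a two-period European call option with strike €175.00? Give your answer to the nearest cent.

€26.30

Risk-neutral probability p = (e^0.07 − 0.7)/(1.3 − 0.7) = 0.3725/0.6000 = 0.6208
Terminal stock prices: S_uu = 253.5, S_ud = 136.5, S_dd = 73.5
Terminal payoffs (S − K): max(78.5, 0) = 78.5, max(-38.5, 0) = 0, max(-101.5, 0) = 0
Node u (S = 195): V_u = e^(−0.07)·[0.6208·78.5000 + 0.3792·0.0000] = 45.4416
Node d (S = 105): V_d = e^(−0.07)·[0.6208·0.0000 + 0.3792·0.0000] = 0.0000
Node 0 (S = 150): V_0 = e^(−0.07)·[0.6208·45.4416 + 0.3792·0.0000] = 26.3050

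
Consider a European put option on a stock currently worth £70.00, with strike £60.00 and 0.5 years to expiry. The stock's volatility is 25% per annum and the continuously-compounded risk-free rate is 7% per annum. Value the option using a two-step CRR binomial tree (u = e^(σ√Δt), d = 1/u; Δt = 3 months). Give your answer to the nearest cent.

£1.12

CRR parameters: u = e^(σ√Δt) = e^(0.25·√0.25) = 1.1331, d = 1/u = 0.8825
Per-period rate: rΔt = 0.07·0.25 = 0.0175, so R = e^0.0175 = 1.0177
Risk-neutral probability p = (e^0.0175 − 0.8825)/(1.1331 − 0.8825) = 0.1352/0.2507 = 0.5392
Terminal stock prices: S_uu = 89.88, S_ud = 70, S_dd = 54.52
Terminal payoffs (K − S): max(-29.88, 0) = 0, max(-10, 0) = 0, max(5.484, 0) = 5.484
Node u (S = 79.32): V_u = e^(−0.0175)·[0.5392·0.0000 + 0.4608·0.0000] = 0.0000
Node d (S = 61.77): V_d = e^(−0.0175)·[0.5392·0.0000 + 0.4608·5.4839] = 2.4830
Node 0 (S = 70): V_0 = e^(−0.0175)·[0.5392·0.0000 + 0.4608·2.4830] = 1.1243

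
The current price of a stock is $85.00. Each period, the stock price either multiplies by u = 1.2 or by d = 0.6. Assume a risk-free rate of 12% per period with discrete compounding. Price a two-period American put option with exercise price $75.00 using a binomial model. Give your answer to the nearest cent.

Risk-neutral probability p = (1 + 0.12 − 0.6)/(1.2 − 0.6) = 0.5200/0.6000 = 0.8667
Terminal stock prices: S_uu = 122.4, S_ud = 61.2, S_dd = 30.6
Terminal payoffs (K − S): max(-47.4, 0) = 0, max(13.8, 0) = 13.8, max(44.4, 0) = 44.4
Node u (S = 102): continuation = 1/1.12·[0.8667·0.0000 + 0.1333·13.8000] = 1.6429; exercise value = 0.0000 ≤ continuation, so V_u = 1.6429
Node d (S = 51): continuation = 1/1.12·[0.8667·13.8000 + 0.1333·44.4000] = 15.9643; exercise value = 24.0000 > continuation, so V_d = 24.0000 (exercise)
Node 0 (S = 85): continuation = 1/1.12·[0.8667·1.6429 + 0.1333·24.0000] = 4.1284; exercise value = 0.0000 ≤ continuation, so V_0 = 4.1284

$4.13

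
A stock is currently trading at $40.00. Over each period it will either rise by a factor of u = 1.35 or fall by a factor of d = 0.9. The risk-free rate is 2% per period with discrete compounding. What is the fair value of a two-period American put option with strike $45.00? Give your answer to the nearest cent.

$6.51

Risk-neutral probability p = (1 + 0.02 − 0.9)/(1.35 − 0.9) = 0.1200/0.4500 = 0.2667
Terminal stock prices: S_uu = 72.9, S_ud = 48.6, S_dd = 32.4
Terminal payoffs (K − S): max(-27.9, 0) = 0, max(-3.6, 0) = 0, max(12.6, 0) = 12.6
Node u (S = 54): continuation = 1/1.02·[0.2667·0.0000 + 0.7333·0.0000] = 0.0000; exercise value = 0.0000 ≤ continuation, so V_u = 0.0000
Node d (S = 36): continuation = 1/1.02·[0.2667·0.0000 + 0.7333·12.6000] = 9.0588; exercise value = 9.0000 ≤ continuation, so V_d = 9.0588
Node 0 (S = 40): continuation = 1/1.02·[0.2667·0.0000 + 0.7333·9.0588] = 6.5129; exercise value = 5.0000 ≤ continuation, so V_0 = 6.5129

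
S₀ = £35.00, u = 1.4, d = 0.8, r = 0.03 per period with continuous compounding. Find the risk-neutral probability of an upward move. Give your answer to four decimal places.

p = 0.3841

Risk-neutral probability p = (e^0.03 − 0.8)/(1.4 − 0.8) = 0.2305/0.6000 = 0.3841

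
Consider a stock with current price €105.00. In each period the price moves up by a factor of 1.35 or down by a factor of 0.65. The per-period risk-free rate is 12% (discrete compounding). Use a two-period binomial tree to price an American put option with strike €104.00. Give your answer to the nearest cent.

€12.57

Risk-neutral probability p = (1 + 0.12 − 0.65)/(1.35 − 0.65) = 0.4700/0.7000 = 0.6714
Terminal stock prices: S_uu = 191.4, S_ud = 92.14, S_dd = 44.36
Terminal payoffs (K − S): max(-87.36, 0) = 0, max(11.86, 0) = 11.86, max(59.64, 0) = 59.64
Node u (S = 141.8): continuation = 1/1.12·[0.6714·0.0000 + 0.3286·11.8625] = 3.4801; exercise value = 0.0000 ≤ continuation, so V_u = 3.4801
Node d (S = 68.25): continuation = 1/1.12·[0.6714·11.8625 + 0.3286·59.6375] = 24.6071; exercise value = 35.7500 > continuation, so V_d = 35.7500 (exercise)
Node 0 (S = 105): continuation = 1/1.12·[0.6714·3.4801 + 0.3286·35.7500] = 12.5741; exercise value = 0.0000 ≤ continuation, so V_0 = 12.5741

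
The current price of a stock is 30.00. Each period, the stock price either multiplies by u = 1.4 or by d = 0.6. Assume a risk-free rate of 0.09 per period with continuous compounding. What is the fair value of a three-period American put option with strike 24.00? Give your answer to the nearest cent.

2.84

Risk-neutral probability p = (e^0.09 − 0.6)/(1.4 − 0.6) = 0.4942/0.8000 = 0.6177
Terminal stock prices: S_uuu = 82.32, S_uud = 35.28, S_udd = 15.12, S_ddd = 6.48
Terminal payoffs (K − S): max(-58.32, 0) = 0, max(-11.28, 0) = 0, max(8.88, 0) = 8.88, max(17.52, 0) = 17.52
Node uu (S = 58.8): continuation = e^(−0.09)·[0.6177·0.0000 + 0.3823·0.0000] = 0.0000; exercise value = 0.0000 ≤ continuation, so V_uu = 0.0000
Node ud (S = 25.2): continuation = e^(−0.09)·[0.6177·0.0000 + 0.3823·8.8800] = 3.1025; exercise value = 0.0000 ≤ continuation, so V_ud = 3.1025
Node dd (S = 10.8): continuation = e^(−0.09)·[0.6177·8.8800 + 0.3823·17.5200] = 11.1343; exercise value = 13.2000 > continuation, so V_dd = 13.2000 (exercise)
Node u (S = 42): continuation = e^(−0.09)·[0.6177·0.0000 + 0.3823·3.1025] = 1.0839; exercise value = 0.0000 ≤ continuation, so V_u = 1.0839
Node d (S = 18): continuation = e^(−0.09)·[0.6177·3.1025 + 0.3823·13.2000] = 6.3633; exercise value = 6.0000 ≤ continuation, so V_d = 6.3633
Node 0 (S = 30): continuation = e^(−0.09)·[0.6177·1.0839 + 0.3823·6.3633] = 2.8352; exercise value = 0.0000 ≤ continuation, so V_0 = 2.8352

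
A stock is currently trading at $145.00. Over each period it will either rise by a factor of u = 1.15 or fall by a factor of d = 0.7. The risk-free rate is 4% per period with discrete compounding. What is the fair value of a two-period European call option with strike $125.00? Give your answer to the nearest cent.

Risk-neutral probability p = (1 + 0.04 − 0.7)/(1.15 − 0.7) = 0.3400/0.4500 = 0.7556
Terminal stock prices: S_uu = 191.8, S_ud = 116.7, S_dd = 71.05
Terminal payoffs (S − K): max(66.76, 0) = 66.76, max(-8.275, 0) = 0, max(-53.95, 0) = 0
Node u (S = 166.8): V_u = 1/1.04·[0.7556·66.7625 + 0.2444·0.0000] = 48.5027
Node d (S = 101.5): V_d = 1/1.04·[0.7556·0.0000 + 0.2444·0.0000] = 0.0000
Node 0 (S = 145): V_0 = 1/1.04·[0.7556·48.5027 + 0.2444·0.0000] = 35.2370

$35.24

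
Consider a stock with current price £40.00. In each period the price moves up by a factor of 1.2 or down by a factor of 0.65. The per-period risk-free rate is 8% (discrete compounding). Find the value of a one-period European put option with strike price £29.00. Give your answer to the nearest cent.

£0.61

Risk-neutral probability p = (1 + 0.08 − 0.65)/(1.2 − 0.65) = 0.4300/0.5500 = 0.7818
Terminal stock prices: S_u = 48, S_d = 26
Terminal payoffs (K − S): max(-19, 0) = 0, max(3, 0) = 3
Node 0 (S = 40): V_0 = 1/1.08·[0.7818·0.0000 + 0.2182·3.0000] = 0.6061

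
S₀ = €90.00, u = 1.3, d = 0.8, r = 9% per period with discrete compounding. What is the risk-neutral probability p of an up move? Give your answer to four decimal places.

Risk-neutral probability p = (1 + 0.09 − 0.8)/(1.3 − 0.8) = 0.2900/0.5000 = 0.5800

p = 0.5800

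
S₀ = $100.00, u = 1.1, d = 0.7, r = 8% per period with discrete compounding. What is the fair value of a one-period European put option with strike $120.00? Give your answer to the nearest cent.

$11.11

Risk-neutral probability p = (1 + 0.08 − 0.7)/(1.1 − 0.7) = 0.3800/0.4000 = 0.9500
Terminal stock prices: S_u = 110, S_d = 70
Terminal payoffs (K − S): max(10, 0) = 10, max(50, 0) = 50
Node 0 (S = 100): V_0 = 1/1.08·[0.9500·10.0000 + 0.0500·50.0000] = 11.1111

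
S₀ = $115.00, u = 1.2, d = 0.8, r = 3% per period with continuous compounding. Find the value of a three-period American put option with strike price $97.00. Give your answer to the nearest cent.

$5.60

Risk-neutral probability p = (e^0.03 − 0.8)/(1.2 − 0.8) = 0.2305/0.4000 = 0.5761
Terminal stock prices: S_uuu = 198.7, S_uud = 132.5, S_udd = 88.32, S_ddd = 58.88
Terminal payoffs (K − S): max(-101.7, 0) = 0, max(-35.48, 0) = 0, max(8.68, 0) = 8.68, max(38.12, 0) = 38.12
Node uu (S = 165.6): continuation = e^(−0.03)·[0.5761·0.0000 + 0.4239·0.0000] = 0.0000; exercise value = 0.0000 ≤ continuation, so V_uu = 0.0000
Node ud (S = 110.4): continuation = e^(−0.03)·[0.5761·0.0000 + 0.4239·8.6800] = 3.5704; exercise value = 0.0000 ≤ continuation, so V_ud = 3.5704
Node dd (S = 73.6): continuation = e^(−0.03)·[0.5761·8.6800 + 0.4239·38.1200] = 20.5332; exercise value = 23.4000 > continuation, so V_dd = 23.4000 (exercise)
Node u (S = 138): continuation = e^(−0.03)·[0.5761·0.0000 + 0.4239·3.5704] = 1.4686; exercise value = 0.0000 ≤ continuation, so V_u = 1.4686
Node d (S = 92): continuation = e^(−0.03)·[0.5761·3.5704 + 0.4239·23.4000] = 11.6215; exercise value = 5.0000 ≤ continuation, so V_d = 11.6215
Node 0 (S = 115): continuation = e^(−0.03)·[0.5761·1.4686 + 0.4239·11.6215] = 5.6015; exercise value = 0.0000 ≤ continuation, so V_0 = 5.6015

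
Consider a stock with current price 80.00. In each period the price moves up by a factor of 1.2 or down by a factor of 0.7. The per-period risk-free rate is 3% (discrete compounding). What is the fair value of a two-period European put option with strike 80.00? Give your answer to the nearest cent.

Risk-neutral probability p = (1 + 0.03 − 0.7)/(1.2 − 0.7) = 0.3300/0.5000 = 0.6600
Terminal stock prices: S_uu = 115.2, S_ud = 67.2, S_dd = 39.2
Terminal payoffs (K − S): max(-35.2, 0) = 0, max(12.8, 0) = 12.8, max(40.8, 0) = 40.8
Node u (S = 96): V_u = 1/1.03·[0.6600·0.0000 + 0.3400·12.8000] = 4.2252
Node d (S = 56): V_d = 1/1.03·[0.6600·12.8000 + 0.3400·40.8000] = 21.6699
Node 0 (S = 80): V_0 = 1/1.03·[0.6600·4.2252 + 0.3400·21.6699] = 9.8606

9.86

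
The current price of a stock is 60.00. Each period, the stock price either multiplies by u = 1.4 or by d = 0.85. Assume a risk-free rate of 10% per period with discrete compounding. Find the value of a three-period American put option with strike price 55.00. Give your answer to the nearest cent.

2.86

Risk-neutral probability p = (1 + 0.1 − 0.85)/(1.4 − 0.85) = 0.2500/0.5500 = 0.4545
Terminal stock prices: S_uuu = 164.6, S_uud = 99.96, S_udd = 60.69, S_ddd = 36.85
Terminal payoffs (K − S): max(-109.6, 0) = 0, max(-44.96, 0) = 0, max(-5.69, 0) = 0, max(18.15, 0) = 18.15
Node uu (S = 117.6): continuation = 1/1.1·[0.4545·0.0000 + 0.5455·0.0000] = 0.0000; exercise value = 0.0000 ≤ continuation, so V_uu = 0.0000
Node ud (S = 71.4): continuation = 1/1.1·[0.4545·0.0000 + 0.5455·0.0000] = 0.0000; exercise value = 0.0000 ≤ continuation, so V_ud = 0.0000
Node dd (S = 43.35): continuation = 1/1.1·[0.4545·0.0000 + 0.5455·18.1525] = 9.0012; exercise value = 11.6500 > continuation, so V_dd = 11.6500 (exercise)
Node u (S = 84): continuation = 1/1.1·[0.4545·0.0000 + 0.5455·0.0000] = 0.0000; exercise value = 0.0000 ≤ continuation, so V_u = 0.0000
Node d (S = 51): continuation = 1/1.1·[0.4545·0.0000 + 0.5455·11.6500] = 5.7769; exercise value = 4.0000 ≤ continuation, so V_d = 5.7769
Node 0 (S = 60): continuation = 1/1.1·[0.4545·0.0000 + 0.5455·5.7769] = 2.8646; exercise value = 0.0000 ≤ continuation, so V_0 = 2.8646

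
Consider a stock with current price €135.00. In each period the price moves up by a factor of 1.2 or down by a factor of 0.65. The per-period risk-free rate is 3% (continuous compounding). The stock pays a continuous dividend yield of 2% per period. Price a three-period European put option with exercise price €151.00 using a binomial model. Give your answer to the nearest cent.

Per-period risk-free factor R = e^0.03 = 1.0305; dividend-adjusted growth = e^(0.03−0.02) = 1.0101.
Risk-neutral probability p = (1.0101 − 0.65)/(1.2 − 0.65) = 0.3601/0.5500 = 0.6546
Terminal stock prices: S_uuu = 233.3, S_uud = 126.4, S_udd = 68.45, S_ddd = 37.07
Terminal payoffs (K − S): max(-82.28, 0) = 0, max(24.64, 0) = 24.64, max(82.55, 0) = 82.55, max(113.9, 0) = 113.9
Node uu (S = 194.4): V_uu = e^(−0.03)·[0.6546·0.0000 + 0.3454·24.6400] = 8.2583
Node ud (S = 105.3): V_ud = e^(−0.03)·[0.6546·24.6400 + 0.3454·82.5550] = 43.3224
Node dd (S = 57.04): V_dd = e^(−0.03)·[0.6546·82.5550 + 0.3454·113.9256] = 90.6292
Node u (S = 162): V_u = e^(−0.03)·[0.6546·8.2583 + 0.3454·43.3224] = 19.7661
Node d (S = 87.75): V_d = e^(−0.03)·[0.6546·43.3224 + 0.3454·90.6292] = 57.8972
Node 0 (S = 135): V_0 = e^(−0.03)·[0.6546·19.7661 + 0.3454·57.8972] = 31.9618

€31.96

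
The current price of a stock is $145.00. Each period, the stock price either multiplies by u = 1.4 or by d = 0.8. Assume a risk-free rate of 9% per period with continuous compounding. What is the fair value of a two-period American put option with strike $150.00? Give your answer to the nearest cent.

$15.84

Risk-neutral probability p = (e^0.09 − 0.8)/(1.4 − 0.8) = 0.2942/0.6000 = 0.4903
Terminal stock prices: S_uu = 284.2, S_ud = 162.4, S_dd = 92.8
Terminal payoffs (K − S): max(-134.2, 0) = 0, max(-12.4, 0) = 0, max(57.2, 0) = 57.2
Node u (S = 203): continuation = e^(−0.09)·[0.4903·0.0000 + 0.5097·0.0000] = 0.0000; exercise value = 0.0000 ≤ continuation, so V_u = 0.0000
Node d (S = 116): continuation = e^(−0.09)·[0.4903·0.0000 + 0.5097·57.2000] = 26.6460; exercise value = 34.0000 > continuation, so V_d = 34.0000 (exercise)
Node 0 (S = 145): continuation = e^(−0.09)·[0.4903·0.0000 + 0.5097·34.0000] = 15.8385; exercise value = 5.0000 ≤ continuation, so V_0 = 15.8385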